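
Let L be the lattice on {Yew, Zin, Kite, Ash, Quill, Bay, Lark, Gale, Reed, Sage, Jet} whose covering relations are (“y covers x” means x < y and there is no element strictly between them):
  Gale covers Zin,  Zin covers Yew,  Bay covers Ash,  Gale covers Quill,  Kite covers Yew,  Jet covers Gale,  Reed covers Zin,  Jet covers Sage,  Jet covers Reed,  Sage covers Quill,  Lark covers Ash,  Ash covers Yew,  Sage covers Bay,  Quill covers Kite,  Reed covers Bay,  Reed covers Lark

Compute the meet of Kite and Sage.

Common lower bounds of {Kite, Sage}: Kite, Yew.
The greatest among these is Kite.

Kite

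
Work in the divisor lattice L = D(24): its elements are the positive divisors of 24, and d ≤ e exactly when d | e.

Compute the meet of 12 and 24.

12

In the divisibility order, the meet is the greatest common divisor: gcd(12, 24) = 12.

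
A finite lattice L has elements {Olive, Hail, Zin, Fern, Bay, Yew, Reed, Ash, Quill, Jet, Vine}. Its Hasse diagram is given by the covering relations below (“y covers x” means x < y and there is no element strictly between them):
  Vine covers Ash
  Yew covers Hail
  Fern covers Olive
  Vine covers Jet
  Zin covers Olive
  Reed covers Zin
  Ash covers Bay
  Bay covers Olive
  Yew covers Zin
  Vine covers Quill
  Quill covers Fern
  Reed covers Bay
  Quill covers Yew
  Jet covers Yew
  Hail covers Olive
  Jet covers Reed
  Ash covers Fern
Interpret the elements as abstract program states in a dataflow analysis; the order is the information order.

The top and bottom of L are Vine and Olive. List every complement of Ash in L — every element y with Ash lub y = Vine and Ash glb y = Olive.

Hail, Yew, Zin

Need y with Ash ∨ y = Vine and Ash ∧ y = Olive.
Checking each element gives: Hail, Yew, Zin.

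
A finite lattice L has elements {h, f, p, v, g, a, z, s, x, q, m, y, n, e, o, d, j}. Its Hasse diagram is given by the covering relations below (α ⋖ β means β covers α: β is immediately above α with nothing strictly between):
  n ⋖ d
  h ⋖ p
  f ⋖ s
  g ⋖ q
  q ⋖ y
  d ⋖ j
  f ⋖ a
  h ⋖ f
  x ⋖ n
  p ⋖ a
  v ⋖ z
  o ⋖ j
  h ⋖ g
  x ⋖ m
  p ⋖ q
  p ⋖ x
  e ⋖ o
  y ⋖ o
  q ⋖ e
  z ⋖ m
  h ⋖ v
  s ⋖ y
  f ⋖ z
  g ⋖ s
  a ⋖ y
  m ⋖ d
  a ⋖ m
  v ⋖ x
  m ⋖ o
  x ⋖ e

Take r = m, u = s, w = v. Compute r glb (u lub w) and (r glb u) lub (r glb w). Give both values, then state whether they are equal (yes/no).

u lub w = o, so r glb (u lub w) = m glb o = m.
r glb u = f and r glb w = v, so (r glb u) lub (r glb w) = f lub v = z.
Equal: no.

m; z; no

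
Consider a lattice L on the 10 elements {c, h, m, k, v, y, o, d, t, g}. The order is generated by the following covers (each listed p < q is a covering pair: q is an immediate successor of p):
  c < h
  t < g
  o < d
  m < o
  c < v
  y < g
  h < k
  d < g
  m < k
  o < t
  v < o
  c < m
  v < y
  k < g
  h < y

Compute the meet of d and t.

Common lower bounds of {d, t}: c, m, o, v.
The greatest among these is o.

o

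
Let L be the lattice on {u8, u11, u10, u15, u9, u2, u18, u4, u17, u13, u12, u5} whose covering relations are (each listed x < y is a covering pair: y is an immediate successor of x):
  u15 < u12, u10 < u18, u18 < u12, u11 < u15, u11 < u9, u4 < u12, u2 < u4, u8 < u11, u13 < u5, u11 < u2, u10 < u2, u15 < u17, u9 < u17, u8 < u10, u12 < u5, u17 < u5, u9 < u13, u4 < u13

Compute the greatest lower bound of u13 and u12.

Common lower bounds of {u13, u12}: u10, u11, u2, u4, u8.
The greatest among these is u4.

u4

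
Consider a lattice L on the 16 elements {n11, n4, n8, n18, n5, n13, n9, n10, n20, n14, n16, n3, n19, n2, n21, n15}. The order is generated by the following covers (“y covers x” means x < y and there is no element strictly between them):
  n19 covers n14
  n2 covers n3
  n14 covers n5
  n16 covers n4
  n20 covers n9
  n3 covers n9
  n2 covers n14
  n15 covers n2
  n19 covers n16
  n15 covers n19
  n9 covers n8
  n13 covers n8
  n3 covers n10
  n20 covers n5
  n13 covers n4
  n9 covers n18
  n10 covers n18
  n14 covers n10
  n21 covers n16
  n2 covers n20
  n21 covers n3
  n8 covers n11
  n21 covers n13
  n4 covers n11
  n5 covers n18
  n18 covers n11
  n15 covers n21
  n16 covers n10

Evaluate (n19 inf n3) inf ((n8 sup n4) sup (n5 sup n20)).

n19 ∧ n3 = n10
n8 ∨ n4 = n13
n5 ∨ n20 = n20
n13 ∨ n20 = n15
n10 ∧ n15 = n10

n10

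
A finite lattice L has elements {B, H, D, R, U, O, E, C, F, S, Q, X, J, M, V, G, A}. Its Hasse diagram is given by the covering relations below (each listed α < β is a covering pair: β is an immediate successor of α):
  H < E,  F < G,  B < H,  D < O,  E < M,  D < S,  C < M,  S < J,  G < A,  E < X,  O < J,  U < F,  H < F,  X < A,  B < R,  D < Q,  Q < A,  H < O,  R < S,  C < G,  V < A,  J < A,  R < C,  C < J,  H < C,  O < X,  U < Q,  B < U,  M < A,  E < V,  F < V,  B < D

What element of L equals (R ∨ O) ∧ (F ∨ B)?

H

R ∨ O = J
F ∨ B = F
J ∧ F = H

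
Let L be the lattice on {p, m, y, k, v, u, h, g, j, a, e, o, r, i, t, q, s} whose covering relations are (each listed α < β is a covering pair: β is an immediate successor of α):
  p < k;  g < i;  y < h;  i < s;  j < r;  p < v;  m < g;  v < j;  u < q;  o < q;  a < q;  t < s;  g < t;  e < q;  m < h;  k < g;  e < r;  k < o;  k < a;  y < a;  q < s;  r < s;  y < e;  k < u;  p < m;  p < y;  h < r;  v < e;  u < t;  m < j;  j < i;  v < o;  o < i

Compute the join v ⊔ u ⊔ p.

Common upper bounds of {v, u, p}: q, s.
The least among these is q.

q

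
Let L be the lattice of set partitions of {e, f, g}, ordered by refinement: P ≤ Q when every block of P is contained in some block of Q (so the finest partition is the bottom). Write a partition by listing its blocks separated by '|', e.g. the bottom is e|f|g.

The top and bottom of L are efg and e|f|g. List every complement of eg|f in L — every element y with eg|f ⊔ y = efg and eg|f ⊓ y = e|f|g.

ef|g, e|fg

Need y with eg|f ∨ y = efg and eg|f ∧ y = e|f|g.
Checking each element gives: ef|g, e|fg.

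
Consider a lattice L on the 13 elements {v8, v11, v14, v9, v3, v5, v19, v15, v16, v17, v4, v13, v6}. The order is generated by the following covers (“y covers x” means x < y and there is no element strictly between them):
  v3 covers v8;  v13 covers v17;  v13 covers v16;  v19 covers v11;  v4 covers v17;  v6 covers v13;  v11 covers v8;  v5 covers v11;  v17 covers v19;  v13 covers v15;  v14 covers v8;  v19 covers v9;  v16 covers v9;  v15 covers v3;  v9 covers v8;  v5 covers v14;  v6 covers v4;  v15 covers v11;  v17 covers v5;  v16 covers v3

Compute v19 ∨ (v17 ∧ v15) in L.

v19

v17 ∧ v15 = v11
v19 ∨ v11 = v19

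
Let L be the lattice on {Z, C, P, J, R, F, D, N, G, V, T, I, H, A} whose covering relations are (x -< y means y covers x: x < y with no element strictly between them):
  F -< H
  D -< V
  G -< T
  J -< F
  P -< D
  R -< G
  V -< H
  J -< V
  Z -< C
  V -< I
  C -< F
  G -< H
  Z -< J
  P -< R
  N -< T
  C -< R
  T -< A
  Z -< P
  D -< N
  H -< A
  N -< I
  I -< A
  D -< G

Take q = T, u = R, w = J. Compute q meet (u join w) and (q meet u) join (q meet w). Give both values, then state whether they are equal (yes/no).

u join w = H, so q meet (u join w) = T meet H = G.
q meet u = R and q meet w = Z, so (q meet u) join (q meet w) = R join Z = R.
Equal: no.

G; R; no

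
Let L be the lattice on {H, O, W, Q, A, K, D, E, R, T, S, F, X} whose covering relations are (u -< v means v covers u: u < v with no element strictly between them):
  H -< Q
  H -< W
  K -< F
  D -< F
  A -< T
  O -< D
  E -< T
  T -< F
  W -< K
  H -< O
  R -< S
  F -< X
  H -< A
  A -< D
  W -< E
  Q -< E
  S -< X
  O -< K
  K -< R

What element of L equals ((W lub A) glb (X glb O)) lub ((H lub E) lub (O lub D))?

F

W ∨ A = T
X ∧ O = O
T ∧ O = H
H ∨ E = E
O ∨ D = D
E ∨ D = F
H ∨ F = F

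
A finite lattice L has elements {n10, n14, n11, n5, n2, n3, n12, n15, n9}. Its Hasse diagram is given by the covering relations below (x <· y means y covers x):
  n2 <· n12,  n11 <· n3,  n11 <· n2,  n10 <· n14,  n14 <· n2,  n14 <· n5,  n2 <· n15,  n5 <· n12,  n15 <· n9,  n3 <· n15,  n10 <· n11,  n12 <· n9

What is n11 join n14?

n2

Common upper bounds of {n11, n14}: n12, n15, n2, n9.
The least among these is n2.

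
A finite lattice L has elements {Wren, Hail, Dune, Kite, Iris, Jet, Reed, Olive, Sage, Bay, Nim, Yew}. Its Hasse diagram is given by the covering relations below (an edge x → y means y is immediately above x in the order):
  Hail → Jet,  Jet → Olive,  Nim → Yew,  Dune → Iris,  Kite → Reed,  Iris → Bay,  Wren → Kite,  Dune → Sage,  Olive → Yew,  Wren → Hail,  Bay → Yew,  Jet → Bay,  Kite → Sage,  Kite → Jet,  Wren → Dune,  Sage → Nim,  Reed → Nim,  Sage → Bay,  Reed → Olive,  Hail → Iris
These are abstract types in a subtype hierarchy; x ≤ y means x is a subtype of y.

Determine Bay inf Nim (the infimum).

Sage

Common lower bounds of {Bay, Nim}: Dune, Kite, Sage, Wren.
The greatest among these is Sage.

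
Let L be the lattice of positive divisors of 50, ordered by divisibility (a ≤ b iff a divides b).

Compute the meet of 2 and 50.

2

In the divisibility order, the meet is the greatest common divisor: gcd(2, 50) = 2.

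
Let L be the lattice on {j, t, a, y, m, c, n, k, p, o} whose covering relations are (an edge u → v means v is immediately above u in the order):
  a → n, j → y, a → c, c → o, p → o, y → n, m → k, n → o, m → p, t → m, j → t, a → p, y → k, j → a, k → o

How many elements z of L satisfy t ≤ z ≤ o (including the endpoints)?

5

The interval [t, o] = {k, m, o, p, t}, which has 5 elements.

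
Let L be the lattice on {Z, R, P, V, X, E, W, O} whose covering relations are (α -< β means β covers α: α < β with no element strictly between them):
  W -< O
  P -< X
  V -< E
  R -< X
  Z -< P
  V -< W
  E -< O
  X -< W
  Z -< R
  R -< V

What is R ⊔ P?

Common upper bounds of {R, P}: O, W, X.
The least among these is X.

X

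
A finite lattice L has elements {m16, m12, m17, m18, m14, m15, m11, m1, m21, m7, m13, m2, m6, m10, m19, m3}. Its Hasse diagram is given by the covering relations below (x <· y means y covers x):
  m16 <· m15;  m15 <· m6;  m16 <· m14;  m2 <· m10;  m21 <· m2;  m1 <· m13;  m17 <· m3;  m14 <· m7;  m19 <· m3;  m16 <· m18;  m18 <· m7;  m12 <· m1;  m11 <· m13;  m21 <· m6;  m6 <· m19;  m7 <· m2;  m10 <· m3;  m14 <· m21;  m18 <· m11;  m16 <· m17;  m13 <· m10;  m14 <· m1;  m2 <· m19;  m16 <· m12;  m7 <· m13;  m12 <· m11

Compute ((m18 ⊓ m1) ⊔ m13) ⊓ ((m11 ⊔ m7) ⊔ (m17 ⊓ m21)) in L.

m18 ∧ m1 = m16
m16 ∨ m13 = m13
m11 ∨ m7 = m13
m17 ∧ m21 = m16
m13 ∨ m16 = m13
m13 ∧ m13 = m13

m13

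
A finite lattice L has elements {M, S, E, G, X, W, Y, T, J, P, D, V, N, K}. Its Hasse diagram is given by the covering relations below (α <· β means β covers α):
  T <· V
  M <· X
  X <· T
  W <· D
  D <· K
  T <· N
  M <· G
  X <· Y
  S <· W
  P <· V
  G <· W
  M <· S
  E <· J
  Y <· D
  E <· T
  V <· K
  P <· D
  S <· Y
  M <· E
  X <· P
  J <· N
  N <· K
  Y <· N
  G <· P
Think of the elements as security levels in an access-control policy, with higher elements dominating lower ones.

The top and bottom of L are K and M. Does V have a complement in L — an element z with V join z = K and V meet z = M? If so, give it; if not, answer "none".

S

Need z with V ∨ z = K and V ∧ z = M.
Checking each element gives: S.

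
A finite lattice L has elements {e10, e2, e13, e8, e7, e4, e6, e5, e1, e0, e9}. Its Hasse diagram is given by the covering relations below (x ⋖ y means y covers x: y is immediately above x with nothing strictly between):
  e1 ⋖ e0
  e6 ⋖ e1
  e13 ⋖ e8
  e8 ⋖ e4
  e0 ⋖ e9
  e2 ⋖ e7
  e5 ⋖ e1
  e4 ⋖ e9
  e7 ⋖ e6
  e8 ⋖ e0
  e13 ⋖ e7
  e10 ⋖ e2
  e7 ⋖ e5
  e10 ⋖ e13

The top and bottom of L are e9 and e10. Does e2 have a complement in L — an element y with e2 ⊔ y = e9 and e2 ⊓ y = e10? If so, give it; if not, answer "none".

Need y with e2 ∨ y = e9 and e2 ∧ y = e10.
Checking each element gives: e4.

e4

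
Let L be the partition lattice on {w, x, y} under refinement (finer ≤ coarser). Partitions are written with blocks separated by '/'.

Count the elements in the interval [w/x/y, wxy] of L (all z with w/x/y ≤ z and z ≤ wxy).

5

The interval [w/x/y, wxy] = {w/x/y, w/xy, wx/y, wxy, wy/x}, which has 5 elements.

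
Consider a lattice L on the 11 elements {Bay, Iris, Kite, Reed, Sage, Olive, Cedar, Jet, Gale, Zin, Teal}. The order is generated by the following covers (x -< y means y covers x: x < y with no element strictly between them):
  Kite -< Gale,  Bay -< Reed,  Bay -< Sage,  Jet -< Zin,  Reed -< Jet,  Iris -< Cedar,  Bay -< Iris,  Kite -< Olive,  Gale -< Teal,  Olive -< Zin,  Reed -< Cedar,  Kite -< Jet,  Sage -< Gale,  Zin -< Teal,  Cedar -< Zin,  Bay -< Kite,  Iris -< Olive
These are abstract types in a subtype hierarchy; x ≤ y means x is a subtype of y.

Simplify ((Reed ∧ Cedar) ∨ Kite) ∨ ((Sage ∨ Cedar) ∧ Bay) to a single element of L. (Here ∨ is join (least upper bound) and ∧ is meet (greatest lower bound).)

Jet

Reed ∧ Cedar = Reed
Reed ∨ Kite = Jet
Sage ∨ Cedar = Teal
Teal ∧ Bay = Bay
Jet ∨ Bay = Jet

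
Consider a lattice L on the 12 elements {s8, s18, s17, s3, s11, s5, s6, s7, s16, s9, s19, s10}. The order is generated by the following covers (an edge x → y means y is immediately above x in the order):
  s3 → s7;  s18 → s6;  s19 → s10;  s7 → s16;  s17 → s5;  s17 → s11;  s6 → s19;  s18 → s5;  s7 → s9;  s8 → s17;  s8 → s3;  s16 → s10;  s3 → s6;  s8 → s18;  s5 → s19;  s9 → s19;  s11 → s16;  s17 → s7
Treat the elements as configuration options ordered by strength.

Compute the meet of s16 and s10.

Common lower bounds of {s16, s10}: s11, s16, s17, s3, s7, s8.
The greatest among these is s16.

s16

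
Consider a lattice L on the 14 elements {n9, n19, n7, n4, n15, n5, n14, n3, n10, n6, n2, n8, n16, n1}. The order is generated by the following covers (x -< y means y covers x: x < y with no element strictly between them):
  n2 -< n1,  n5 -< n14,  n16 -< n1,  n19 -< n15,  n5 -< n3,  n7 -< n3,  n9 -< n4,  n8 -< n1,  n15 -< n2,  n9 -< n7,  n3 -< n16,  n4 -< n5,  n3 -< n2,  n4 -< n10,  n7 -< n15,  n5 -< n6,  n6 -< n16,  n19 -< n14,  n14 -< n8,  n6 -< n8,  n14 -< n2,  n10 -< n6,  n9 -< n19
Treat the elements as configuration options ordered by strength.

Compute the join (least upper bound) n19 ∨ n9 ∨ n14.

n14

Common upper bounds of {n19, n9, n14}: n1, n14, n2, n8.
The least among these is n14.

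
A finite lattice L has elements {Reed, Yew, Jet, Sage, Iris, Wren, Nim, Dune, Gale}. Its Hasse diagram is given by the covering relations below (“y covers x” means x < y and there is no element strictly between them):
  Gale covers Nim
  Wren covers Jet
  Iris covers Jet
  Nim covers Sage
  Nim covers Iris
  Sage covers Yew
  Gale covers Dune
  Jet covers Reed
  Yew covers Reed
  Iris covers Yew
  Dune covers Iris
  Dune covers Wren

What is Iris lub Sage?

Common upper bounds of {Iris, Sage}: Gale, Nim.
The least among these is Nim.

Nim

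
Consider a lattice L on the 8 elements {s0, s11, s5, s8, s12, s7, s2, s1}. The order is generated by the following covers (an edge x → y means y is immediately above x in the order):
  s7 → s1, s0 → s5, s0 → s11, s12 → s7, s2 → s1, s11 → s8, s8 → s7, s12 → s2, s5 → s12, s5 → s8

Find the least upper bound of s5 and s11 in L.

Common upper bounds of {s5, s11}: s1, s7, s8.
The least among these is s8.

s8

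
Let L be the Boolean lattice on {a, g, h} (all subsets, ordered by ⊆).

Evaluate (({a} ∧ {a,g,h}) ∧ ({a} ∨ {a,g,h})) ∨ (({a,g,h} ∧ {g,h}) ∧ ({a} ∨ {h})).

{a,h}

{a} ∧ {a,g,h} = {a}
{a} ∨ {a,g,h} = {a,g,h}
{a} ∧ {a,g,h} = {a}
{a,g,h} ∧ {g,h} = {g,h}
{a} ∨ {h} = {a,h}
{g,h} ∧ {a,h} = {h}
{a} ∨ {h} = {a,h}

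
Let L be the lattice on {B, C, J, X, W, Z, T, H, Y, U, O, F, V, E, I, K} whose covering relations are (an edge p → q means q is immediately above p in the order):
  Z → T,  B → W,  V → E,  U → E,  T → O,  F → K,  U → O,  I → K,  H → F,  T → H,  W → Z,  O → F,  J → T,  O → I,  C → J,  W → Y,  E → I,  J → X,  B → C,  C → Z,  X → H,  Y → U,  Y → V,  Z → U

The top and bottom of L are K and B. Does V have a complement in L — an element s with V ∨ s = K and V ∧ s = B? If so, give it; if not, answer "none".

X

Need s with V ∨ s = K and V ∧ s = B.
Checking each element gives: X.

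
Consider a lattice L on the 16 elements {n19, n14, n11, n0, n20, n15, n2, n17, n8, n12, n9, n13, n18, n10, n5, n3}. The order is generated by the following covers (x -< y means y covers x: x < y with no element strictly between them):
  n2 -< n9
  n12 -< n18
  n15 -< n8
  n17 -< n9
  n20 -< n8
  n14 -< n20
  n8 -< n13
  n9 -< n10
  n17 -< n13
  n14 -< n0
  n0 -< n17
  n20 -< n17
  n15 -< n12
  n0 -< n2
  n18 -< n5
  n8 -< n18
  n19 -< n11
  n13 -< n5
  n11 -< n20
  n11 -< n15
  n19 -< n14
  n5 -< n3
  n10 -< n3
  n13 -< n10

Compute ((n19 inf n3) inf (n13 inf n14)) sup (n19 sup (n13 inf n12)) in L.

n19 ∧ n3 = n19
n13 ∧ n14 = n14
n19 ∧ n14 = n19
n13 ∧ n12 = n15
n19 ∨ n15 = n15
n19 ∨ n15 = n15

n15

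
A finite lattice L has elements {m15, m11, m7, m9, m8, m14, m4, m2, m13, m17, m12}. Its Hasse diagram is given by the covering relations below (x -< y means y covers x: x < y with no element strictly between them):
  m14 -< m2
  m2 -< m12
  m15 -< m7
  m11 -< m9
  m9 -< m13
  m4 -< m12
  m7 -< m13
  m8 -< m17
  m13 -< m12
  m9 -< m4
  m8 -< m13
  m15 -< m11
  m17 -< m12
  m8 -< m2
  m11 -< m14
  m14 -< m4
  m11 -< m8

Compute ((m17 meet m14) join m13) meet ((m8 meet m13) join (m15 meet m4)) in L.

m8

m17 ∧ m14 = m11
m11 ∨ m13 = m13
m8 ∧ m13 = m8
m15 ∧ m4 = m15
m8 ∨ m15 = m8
m13 ∧ m8 = m8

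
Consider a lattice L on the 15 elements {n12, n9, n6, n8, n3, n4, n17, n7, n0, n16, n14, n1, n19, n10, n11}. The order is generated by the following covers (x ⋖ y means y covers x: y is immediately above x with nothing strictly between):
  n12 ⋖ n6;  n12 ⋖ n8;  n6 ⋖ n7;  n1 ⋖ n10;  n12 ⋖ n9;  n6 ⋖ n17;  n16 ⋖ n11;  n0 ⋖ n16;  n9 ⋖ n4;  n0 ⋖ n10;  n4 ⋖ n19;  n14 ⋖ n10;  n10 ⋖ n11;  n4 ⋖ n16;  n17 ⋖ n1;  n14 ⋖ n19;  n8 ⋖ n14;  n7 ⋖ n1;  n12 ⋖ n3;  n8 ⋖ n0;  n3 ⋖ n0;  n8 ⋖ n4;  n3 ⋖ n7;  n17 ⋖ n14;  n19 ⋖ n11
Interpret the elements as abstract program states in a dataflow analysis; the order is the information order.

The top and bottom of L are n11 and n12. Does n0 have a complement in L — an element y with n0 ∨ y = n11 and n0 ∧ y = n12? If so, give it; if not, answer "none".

none

For every candidate y, either n0 ∨ y ≠ n11 or n0 ∧ y ≠ n12; no complement exists.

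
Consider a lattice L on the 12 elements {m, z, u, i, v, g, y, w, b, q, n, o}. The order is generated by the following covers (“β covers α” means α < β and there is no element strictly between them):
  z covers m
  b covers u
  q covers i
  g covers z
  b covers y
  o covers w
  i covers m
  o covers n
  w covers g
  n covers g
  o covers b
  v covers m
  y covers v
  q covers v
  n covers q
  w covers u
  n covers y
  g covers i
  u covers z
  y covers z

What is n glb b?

y

Common lower bounds of {n, b}: m, v, y, z.
The greatest among these is y.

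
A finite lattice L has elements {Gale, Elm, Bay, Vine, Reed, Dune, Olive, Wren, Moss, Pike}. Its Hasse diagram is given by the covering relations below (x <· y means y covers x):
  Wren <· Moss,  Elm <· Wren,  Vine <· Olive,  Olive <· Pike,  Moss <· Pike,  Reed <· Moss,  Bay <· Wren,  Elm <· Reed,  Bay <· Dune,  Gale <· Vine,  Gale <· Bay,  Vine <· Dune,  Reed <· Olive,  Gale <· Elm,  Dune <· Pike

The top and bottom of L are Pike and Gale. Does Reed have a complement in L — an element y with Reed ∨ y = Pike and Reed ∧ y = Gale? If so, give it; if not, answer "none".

Dune

Need y with Reed ∨ y = Pike and Reed ∧ y = Gale.
Checking each element gives: Dune.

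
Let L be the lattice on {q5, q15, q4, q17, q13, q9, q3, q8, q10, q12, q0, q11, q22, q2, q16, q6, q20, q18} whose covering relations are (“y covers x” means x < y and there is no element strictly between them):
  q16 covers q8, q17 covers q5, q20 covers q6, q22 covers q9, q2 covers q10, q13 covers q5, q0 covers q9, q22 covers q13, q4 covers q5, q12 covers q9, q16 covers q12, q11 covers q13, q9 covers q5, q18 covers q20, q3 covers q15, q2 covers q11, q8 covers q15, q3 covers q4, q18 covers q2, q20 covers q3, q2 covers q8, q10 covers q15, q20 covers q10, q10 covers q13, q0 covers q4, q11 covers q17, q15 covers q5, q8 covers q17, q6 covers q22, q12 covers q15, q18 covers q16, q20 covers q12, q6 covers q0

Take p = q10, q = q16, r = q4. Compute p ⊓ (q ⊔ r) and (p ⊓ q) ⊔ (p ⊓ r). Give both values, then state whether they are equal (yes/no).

q10; q15; no

q ⊔ r = q18, so p ⊓ (q ⊔ r) = q10 ⊓ q18 = q10.
p ⊓ q = q15 and p ⊓ r = q5, so (p ⊓ q) ⊔ (p ⊓ r) = q15 ⊔ q5 = q15.
Equal: no.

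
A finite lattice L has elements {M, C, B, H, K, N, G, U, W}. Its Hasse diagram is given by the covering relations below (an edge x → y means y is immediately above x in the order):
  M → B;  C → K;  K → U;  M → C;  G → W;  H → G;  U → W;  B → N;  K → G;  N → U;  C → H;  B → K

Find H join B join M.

G

Common upper bounds of {H, B, M}: G, W.
The least among these is G.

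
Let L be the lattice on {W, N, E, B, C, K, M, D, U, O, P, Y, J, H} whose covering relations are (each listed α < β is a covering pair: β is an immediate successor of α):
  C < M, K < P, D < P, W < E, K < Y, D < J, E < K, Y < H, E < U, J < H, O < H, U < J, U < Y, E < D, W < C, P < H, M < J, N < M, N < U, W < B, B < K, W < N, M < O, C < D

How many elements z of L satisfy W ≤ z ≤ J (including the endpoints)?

8

The interval [W, J] = {C, D, E, J, M, N, U, W}, which has 8 elements.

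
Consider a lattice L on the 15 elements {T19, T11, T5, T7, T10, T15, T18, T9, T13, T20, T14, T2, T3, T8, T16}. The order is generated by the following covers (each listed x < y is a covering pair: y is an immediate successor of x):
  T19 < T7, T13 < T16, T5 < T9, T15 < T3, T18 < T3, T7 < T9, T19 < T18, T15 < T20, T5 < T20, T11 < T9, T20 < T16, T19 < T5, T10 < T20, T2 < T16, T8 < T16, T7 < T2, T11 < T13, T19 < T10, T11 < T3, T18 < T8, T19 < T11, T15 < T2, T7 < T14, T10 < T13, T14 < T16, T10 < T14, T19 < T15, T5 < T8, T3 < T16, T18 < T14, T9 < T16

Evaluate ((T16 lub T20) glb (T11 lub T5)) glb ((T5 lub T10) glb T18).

T16 ∨ T20 = T16
T11 ∨ T5 = T9
T16 ∧ T9 = T9
T5 ∨ T10 = T20
T20 ∧ T18 = T19
T9 ∧ T19 = T19

T19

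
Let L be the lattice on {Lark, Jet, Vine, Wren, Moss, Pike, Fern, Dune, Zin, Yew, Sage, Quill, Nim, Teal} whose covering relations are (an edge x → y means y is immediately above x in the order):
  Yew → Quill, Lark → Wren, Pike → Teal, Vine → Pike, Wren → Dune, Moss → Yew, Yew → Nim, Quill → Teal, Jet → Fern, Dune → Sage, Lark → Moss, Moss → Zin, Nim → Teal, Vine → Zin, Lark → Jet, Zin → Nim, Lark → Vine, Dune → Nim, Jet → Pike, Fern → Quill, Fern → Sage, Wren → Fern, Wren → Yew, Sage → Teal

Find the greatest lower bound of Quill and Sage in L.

Common lower bounds of {Quill, Sage}: Fern, Jet, Lark, Wren.
The greatest among these is Fern.

Fern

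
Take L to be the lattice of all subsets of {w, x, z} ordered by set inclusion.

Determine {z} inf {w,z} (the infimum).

Under ⊆, meet is intersection: {z} ∩ {w,z} = {z}.

{z}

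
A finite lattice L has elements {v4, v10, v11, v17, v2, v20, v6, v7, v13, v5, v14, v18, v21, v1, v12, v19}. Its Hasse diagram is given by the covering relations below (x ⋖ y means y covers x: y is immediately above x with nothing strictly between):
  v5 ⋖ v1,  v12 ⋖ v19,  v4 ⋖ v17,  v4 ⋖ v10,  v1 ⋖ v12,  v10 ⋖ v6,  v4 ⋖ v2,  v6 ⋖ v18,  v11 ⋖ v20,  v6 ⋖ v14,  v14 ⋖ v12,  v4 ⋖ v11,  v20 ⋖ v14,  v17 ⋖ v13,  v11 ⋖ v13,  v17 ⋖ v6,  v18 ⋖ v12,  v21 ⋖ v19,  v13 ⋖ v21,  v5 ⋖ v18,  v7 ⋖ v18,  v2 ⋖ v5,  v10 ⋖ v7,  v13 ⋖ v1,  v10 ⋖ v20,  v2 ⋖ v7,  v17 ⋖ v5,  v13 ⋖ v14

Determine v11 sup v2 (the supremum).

v1

Common upper bounds of {v11, v2}: v1, v12, v19.
The least among these is v1.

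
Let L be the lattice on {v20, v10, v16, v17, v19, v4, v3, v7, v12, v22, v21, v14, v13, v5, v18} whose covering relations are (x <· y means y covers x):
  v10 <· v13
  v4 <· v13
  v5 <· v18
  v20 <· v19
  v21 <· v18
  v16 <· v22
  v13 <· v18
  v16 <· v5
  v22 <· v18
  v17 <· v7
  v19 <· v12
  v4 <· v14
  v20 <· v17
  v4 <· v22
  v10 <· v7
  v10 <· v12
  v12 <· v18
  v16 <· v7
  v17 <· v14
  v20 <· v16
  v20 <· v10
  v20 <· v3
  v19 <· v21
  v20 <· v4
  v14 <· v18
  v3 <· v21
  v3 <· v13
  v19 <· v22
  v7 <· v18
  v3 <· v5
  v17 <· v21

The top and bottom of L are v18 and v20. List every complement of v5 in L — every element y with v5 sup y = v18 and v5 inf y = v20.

Need y with v5 ∨ y = v18 and v5 ∧ y = v20.
Checking each element gives: v10, v12, v14, v17, v19, v4.

v10, v12, v14, v17, v19, v4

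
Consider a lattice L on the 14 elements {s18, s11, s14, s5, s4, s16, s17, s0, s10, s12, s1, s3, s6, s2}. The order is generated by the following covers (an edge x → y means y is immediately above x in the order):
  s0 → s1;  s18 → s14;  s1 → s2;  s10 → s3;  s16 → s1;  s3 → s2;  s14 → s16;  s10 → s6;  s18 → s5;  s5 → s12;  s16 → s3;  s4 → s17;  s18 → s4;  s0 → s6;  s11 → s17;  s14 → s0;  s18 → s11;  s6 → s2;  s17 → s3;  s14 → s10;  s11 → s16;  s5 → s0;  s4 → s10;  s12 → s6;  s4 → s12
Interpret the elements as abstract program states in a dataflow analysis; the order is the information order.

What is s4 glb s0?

s18

Common lower bounds of {s4, s0}: s18.
The greatest among these is s18.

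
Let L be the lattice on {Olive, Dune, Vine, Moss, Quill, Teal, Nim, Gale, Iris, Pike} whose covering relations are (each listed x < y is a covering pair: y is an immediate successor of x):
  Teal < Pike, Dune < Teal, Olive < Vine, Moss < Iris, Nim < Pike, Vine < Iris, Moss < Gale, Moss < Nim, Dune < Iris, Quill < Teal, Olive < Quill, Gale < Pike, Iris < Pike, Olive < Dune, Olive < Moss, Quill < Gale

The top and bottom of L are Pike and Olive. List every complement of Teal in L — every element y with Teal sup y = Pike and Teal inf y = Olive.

Moss, Nim, Vine

Need y with Teal ∨ y = Pike and Teal ∧ y = Olive.
Checking each element gives: Moss, Nim, Vine.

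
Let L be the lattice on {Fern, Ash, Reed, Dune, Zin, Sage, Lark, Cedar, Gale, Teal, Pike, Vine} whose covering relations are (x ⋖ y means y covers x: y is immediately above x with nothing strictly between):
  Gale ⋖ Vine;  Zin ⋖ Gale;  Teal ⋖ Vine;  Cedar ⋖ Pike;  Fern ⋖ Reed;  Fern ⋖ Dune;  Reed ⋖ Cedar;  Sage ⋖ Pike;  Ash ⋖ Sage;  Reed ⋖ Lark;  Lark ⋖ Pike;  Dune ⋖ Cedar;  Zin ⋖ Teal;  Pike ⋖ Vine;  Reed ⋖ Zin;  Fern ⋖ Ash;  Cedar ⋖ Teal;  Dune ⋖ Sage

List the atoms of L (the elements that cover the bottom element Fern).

The atoms are exactly the elements that cover Fern: Ash, Dune, Reed.

Ash, Dune, Reed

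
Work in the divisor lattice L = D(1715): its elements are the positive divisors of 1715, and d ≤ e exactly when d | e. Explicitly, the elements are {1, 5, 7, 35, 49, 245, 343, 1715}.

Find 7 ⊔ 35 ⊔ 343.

1715

Common upper bounds of {7, 35, 343}: 1715.
The least among these is 1715.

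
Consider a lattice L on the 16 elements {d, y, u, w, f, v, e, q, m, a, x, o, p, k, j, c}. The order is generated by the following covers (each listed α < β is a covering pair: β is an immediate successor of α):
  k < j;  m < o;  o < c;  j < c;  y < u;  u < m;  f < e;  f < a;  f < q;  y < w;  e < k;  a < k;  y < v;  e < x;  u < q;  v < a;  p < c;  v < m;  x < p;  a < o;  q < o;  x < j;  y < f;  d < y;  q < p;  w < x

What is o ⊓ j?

a

Common lower bounds of {o, j}: a, d, f, v, y.
The greatest among these is a.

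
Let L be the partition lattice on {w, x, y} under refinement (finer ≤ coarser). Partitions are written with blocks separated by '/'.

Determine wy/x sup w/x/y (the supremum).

The join of wy/x and w/x/y merges any blocks that overlap across the partitions, giving wy/x.

wy/x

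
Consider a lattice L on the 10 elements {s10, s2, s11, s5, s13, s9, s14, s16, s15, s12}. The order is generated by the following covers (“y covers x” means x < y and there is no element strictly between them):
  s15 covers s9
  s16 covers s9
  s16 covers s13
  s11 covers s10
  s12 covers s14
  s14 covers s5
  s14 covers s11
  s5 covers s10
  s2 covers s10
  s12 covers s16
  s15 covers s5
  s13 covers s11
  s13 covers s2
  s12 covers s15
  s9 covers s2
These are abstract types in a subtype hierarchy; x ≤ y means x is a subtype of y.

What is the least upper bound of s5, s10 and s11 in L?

s14

Common upper bounds of {s5, s10, s11}: s12, s14.
The least among these is s14.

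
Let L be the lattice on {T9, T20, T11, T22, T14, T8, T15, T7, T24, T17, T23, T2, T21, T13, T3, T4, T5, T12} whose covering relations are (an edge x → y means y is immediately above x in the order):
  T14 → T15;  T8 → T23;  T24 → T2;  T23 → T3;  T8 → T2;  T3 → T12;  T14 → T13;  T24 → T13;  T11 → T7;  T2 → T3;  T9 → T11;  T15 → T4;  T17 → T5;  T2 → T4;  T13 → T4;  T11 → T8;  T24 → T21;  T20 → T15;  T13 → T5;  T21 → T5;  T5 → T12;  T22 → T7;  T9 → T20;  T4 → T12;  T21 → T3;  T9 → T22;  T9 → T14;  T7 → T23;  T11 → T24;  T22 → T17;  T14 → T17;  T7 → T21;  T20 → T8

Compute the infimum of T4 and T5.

T13

Common lower bounds of {T4, T5}: T11, T13, T14, T24, T9.
The greatest among these is T13.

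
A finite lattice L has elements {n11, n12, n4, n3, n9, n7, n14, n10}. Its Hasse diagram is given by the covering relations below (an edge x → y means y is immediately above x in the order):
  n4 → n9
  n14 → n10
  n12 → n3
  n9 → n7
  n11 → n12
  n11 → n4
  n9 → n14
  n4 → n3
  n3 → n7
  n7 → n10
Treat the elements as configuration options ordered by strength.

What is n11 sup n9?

n9

Common upper bounds of {n11, n9}: n10, n14, n7, n9.
The least among these is n9.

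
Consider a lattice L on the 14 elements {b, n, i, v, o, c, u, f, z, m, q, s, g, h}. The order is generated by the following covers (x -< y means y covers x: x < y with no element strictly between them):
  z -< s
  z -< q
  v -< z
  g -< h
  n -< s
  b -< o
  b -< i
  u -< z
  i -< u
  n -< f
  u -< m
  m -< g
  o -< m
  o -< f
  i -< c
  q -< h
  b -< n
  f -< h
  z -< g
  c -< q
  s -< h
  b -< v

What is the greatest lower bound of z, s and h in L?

z

Common lower bounds of {z, s, h}: b, i, u, v, z.
The greatest among these is z.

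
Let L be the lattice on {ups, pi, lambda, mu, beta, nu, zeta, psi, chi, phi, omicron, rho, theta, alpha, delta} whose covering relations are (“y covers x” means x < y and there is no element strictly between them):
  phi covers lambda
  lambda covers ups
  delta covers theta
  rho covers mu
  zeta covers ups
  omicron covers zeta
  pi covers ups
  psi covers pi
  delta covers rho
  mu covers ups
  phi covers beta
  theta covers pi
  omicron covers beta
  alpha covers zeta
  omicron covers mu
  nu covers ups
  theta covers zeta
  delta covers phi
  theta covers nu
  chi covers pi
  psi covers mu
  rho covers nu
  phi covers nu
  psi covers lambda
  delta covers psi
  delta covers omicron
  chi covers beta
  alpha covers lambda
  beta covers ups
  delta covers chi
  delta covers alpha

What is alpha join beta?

delta

Common upper bounds of {alpha, beta}: delta.
The least among these is delta.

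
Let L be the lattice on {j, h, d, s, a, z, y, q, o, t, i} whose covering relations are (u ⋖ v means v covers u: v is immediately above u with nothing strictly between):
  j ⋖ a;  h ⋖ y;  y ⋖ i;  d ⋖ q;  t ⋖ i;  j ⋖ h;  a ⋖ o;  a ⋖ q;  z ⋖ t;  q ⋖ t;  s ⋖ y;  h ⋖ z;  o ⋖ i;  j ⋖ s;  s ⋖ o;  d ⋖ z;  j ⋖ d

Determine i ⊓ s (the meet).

Common lower bounds of {i, s}: j, s.
The greatest among these is s.

s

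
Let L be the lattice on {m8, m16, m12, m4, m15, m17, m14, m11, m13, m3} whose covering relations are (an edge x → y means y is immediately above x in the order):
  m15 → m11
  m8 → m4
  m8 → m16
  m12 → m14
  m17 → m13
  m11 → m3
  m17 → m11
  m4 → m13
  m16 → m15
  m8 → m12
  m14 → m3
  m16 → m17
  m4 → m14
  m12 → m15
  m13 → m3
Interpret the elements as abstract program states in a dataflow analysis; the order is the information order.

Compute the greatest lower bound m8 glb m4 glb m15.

Common lower bounds of {m8, m4, m15}: m8.
The greatest among these is m8.

m8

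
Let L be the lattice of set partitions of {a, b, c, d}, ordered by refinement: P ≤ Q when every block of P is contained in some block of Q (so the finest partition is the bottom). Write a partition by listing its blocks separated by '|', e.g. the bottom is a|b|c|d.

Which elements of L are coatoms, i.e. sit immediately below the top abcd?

The coatoms are exactly the elements covered by abcd: abc|d, abd|c, ab|cd, acd|b, ac|bd, ad|bc, a|bcd.

abc|d, abd|c, ab|cd, acd|b, ac|bd, ad|bc, a|bcd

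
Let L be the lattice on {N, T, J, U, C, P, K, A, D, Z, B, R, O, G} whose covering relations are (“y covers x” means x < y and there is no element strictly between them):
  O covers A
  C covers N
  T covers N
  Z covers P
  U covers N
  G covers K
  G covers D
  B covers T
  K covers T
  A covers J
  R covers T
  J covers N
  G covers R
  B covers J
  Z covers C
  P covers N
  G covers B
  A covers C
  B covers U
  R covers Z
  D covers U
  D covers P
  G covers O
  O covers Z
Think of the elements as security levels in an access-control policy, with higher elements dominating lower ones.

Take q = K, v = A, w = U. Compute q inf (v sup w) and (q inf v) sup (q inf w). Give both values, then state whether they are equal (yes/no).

K; N; no

v sup w = G, so q inf (v sup w) = K inf G = K.
q inf v = N and q inf w = N, so (q inf v) sup (q inf w) = N sup N = N.
Equal: no.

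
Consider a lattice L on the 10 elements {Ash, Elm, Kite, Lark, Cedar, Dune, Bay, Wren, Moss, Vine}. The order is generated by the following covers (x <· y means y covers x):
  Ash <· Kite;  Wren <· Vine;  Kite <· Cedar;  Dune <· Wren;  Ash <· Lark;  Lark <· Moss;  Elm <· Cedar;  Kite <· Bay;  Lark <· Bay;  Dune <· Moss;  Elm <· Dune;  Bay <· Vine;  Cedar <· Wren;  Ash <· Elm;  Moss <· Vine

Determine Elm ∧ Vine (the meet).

Common lower bounds of {Elm, Vine}: Ash, Elm.
The greatest among these is Elm.

Elm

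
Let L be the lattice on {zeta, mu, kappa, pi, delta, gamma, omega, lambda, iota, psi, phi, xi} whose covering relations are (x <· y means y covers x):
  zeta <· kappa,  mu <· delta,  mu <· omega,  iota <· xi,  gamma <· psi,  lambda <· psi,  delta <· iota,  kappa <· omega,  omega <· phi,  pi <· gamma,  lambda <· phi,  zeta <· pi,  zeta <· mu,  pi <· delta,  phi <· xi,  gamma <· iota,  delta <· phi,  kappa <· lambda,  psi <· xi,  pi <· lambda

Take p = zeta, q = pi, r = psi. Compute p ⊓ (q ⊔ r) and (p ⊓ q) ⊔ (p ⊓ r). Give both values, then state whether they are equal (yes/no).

zeta; zeta; yes

q ⊔ r = psi, so p ⊓ (q ⊔ r) = zeta ⊓ psi = zeta.
p ⊓ q = zeta and p ⊓ r = zeta, so (p ⊓ q) ⊔ (p ⊓ r) = zeta ⊔ zeta = zeta.
Equal: yes.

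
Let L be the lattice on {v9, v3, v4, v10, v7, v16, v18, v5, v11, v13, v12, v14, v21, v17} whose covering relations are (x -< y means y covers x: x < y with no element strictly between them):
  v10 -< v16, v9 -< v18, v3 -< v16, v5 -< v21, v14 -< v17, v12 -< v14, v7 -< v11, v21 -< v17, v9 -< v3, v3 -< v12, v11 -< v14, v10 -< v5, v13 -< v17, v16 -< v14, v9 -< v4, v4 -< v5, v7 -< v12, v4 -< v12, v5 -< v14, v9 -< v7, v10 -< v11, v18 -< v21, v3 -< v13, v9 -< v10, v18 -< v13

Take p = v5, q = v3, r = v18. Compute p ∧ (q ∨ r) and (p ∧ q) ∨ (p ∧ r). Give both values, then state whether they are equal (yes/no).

v9; v9; yes

q ∨ r = v13, so p ∧ (q ∨ r) = v5 ∧ v13 = v9.
p ∧ q = v9 and p ∧ r = v9, so (p ∧ q) ∨ (p ∧ r) = v9 ∨ v9 = v9.
Equal: yes.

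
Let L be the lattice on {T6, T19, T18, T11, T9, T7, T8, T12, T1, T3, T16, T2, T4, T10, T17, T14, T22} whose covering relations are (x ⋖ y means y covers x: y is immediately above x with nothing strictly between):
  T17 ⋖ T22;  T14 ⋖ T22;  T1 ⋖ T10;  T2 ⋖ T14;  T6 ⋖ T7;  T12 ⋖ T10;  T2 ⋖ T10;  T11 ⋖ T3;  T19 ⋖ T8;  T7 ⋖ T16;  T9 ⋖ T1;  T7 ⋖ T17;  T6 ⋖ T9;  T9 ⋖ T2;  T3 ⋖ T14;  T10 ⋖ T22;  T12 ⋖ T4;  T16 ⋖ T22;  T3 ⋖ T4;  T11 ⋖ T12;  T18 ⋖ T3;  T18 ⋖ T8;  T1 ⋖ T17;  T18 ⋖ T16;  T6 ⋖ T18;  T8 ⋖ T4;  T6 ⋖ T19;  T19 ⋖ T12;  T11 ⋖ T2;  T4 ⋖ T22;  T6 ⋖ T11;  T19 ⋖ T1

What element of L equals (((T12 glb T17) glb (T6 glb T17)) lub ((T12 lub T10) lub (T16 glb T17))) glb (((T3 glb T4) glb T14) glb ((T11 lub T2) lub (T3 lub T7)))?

T3

T12 ∧ T17 = T19
T6 ∧ T17 = T6
T19 ∧ T6 = T6
T12 ∨ T10 = T10
T16 ∧ T17 = T7
T10 ∨ T7 = T22
T6 ∨ T22 = T22
T3 ∧ T4 = T3
T3 ∧ T14 = T3
T11 ∨ T2 = T2
T3 ∨ T7 = T22
T2 ∨ T22 = T22
T3 ∧ T22 = T3
T22 ∧ T3 = T3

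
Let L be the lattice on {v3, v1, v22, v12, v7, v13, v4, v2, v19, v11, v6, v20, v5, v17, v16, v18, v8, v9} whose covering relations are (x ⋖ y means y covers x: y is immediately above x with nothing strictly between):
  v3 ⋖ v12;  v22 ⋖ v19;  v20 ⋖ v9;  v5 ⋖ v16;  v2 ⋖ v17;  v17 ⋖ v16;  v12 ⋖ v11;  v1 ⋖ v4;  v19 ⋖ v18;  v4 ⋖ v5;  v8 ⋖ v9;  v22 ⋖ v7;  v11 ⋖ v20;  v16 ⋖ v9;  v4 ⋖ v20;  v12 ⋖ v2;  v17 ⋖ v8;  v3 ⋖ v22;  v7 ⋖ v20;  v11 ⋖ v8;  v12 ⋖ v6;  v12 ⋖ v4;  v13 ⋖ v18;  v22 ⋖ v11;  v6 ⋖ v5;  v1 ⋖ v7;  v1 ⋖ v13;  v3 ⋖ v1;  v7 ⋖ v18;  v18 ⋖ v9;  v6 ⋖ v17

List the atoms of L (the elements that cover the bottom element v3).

The atoms are exactly the elements that cover v3: v1, v12, v22.

v1, v12, v22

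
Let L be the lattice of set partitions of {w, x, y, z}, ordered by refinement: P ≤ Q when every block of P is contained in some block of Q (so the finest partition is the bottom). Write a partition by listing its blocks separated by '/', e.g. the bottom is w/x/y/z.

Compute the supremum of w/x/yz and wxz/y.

wxyz

The join of w/x/yz and wxz/y merges any blocks that overlap across the partitions, giving wxyz.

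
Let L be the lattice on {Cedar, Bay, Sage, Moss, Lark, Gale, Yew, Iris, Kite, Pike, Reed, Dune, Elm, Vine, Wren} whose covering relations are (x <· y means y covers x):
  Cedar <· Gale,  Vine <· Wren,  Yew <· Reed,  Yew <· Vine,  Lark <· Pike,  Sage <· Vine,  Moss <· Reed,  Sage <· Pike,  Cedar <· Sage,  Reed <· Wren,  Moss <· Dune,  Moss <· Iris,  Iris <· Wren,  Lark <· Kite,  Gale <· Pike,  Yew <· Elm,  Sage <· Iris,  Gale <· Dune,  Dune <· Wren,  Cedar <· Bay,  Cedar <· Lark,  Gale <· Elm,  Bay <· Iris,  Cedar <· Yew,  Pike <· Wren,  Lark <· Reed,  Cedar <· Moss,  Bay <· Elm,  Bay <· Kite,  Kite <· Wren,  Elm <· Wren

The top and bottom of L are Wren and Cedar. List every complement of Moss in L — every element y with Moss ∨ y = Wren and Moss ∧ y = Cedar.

Need y with Moss ∨ y = Wren and Moss ∧ y = Cedar.
Checking each element gives: Elm, Kite, Pike, Vine.

Elm, Kite, Pike, Vine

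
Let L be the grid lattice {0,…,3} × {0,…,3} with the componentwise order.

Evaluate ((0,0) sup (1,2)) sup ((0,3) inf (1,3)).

(0,0) ∨ (1,2) = (1,2)
(0,3) ∧ (1,3) = (0,3)
(1,2) ∨ (0,3) = (1,3)

(1,3)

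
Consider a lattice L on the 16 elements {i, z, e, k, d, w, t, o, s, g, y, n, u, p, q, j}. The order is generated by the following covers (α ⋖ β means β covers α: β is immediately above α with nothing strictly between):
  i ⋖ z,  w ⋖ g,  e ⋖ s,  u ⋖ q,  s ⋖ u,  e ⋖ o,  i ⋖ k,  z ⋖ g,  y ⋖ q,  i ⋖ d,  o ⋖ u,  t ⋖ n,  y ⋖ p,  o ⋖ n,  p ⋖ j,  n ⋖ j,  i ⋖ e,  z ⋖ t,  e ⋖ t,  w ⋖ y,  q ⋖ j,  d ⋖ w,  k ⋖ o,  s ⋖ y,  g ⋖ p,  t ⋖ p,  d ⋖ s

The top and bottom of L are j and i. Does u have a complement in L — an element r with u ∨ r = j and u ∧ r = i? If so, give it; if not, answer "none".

Need r with u ∨ r = j and u ∧ r = i.
Checking each element gives: z.

z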